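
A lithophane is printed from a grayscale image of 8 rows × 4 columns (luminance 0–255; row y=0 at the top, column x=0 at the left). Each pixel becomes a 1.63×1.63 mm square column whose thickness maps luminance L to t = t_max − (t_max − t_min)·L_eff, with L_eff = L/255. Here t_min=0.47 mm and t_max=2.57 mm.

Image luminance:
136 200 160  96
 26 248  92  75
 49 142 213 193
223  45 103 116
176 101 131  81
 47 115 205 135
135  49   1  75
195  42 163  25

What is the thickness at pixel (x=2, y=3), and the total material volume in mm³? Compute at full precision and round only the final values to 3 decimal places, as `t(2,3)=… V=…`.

span = t_max - t_min = 2.57 - 0.47 = 2.100
L(2,3) = 103, L_eff = 103/255 = 0.403922
t(2,3) = 2.57 - 2.100·0.403922 = 1.722
Σt over all 8·4 pixels = 43353/850 ≈ 51.0035294
V = pitch²·Σt = 1.63²·43353/850 = 135.511

t(2,3)=1.722 V=135.511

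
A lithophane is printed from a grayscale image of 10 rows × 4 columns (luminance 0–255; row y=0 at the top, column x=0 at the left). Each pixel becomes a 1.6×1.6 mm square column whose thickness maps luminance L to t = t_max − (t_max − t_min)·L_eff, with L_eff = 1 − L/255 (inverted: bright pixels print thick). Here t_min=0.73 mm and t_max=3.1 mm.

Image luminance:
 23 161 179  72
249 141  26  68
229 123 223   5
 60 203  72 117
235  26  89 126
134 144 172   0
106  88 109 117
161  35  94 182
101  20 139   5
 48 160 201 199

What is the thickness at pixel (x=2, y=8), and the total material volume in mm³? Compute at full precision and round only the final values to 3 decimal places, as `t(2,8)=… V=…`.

span = t_max - t_min = 3.1 - 0.73 = 2.370
L(2,8) = 139, L_eff = 1 - 139/255 = 0.454902 (inverted)
t(2,8) = 3.1 - 2.370·0.454902 = 2.022
Σt over all 10·4 pixels = 307459/4250 ≈ 72.3432941
V = pitch²·Σt = 1.6²·307459/4250 = 185.199

t(2,8)=2.022 V=185.199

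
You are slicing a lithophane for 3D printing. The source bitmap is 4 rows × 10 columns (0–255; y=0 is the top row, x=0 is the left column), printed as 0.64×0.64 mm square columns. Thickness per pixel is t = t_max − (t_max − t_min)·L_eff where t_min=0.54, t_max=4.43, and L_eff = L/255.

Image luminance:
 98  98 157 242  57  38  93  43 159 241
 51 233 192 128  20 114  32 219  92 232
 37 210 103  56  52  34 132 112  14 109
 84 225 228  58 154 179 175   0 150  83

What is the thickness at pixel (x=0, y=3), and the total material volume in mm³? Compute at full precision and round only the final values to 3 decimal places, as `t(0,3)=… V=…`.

span = t_max - t_min = 4.43 - 0.54 = 3.890
L(0,3) = 84, L_eff = 84/255 = 0.329412
t(0,3) = 4.43 - 3.890·0.329412 = 3.149
Σt over all 4·10 pixels = 446179/4250 ≈ 104.9832941
V = pitch²·Σt = 0.64²·446179/4250 = 43.001

t(0,3)=3.149 V=43.001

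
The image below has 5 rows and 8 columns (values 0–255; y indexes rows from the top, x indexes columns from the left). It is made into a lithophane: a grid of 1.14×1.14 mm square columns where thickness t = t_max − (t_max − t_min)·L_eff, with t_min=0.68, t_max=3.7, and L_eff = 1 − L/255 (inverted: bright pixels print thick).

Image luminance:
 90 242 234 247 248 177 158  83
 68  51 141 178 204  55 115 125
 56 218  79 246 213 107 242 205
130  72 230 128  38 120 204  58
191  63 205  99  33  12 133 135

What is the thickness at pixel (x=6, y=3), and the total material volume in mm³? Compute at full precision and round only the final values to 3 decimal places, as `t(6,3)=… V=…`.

span = t_max - t_min = 3.7 - 0.68 = 3.020
L(6,3) = 204, L_eff = 1 - 204/255 = 0.200000 (inverted)
t(6,3) = 3.7 - 3.020·0.200000 = 3.096
Σt over all 5·8 pixels = 1197383/12750 ≈ 93.9123922
V = pitch²·Σt = 1.14²·1197383/12750 = 122.049

t(6,3)=3.096 V=122.049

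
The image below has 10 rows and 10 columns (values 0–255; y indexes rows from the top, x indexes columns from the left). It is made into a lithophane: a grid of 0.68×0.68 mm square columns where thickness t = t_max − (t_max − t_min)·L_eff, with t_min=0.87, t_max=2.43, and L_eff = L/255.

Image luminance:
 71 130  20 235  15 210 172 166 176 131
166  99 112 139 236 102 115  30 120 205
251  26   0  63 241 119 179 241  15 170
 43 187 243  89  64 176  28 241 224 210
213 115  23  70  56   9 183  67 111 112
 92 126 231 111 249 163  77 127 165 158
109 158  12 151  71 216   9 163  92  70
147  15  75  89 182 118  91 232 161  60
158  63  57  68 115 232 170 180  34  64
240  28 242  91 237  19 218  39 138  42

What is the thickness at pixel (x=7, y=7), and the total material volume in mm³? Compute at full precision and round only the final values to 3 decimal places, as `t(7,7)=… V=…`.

t(7,7)=1.011 V=76.794

span = t_max - t_min = 2.43 - 0.87 = 1.560
L(7,7) = 232, L_eff = 232/255 = 0.909804
t(7,7) = 2.43 - 1.560·0.909804 = 1.011
Σt over all 10·10 pixels = 352913/2125 ≈ 166.0767059
V = pitch²·Σt = 0.68²·352913/2125 = 76.794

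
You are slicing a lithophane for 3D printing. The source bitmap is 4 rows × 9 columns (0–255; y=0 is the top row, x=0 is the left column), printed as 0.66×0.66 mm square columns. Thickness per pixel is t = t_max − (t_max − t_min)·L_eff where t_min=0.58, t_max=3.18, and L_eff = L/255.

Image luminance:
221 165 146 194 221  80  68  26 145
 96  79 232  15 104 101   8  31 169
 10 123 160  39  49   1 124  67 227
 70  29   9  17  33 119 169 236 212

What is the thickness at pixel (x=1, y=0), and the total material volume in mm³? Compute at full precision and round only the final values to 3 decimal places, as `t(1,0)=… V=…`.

t(1,0)=1.498 V=33.012

span = t_max - t_min = 3.18 - 0.58 = 2.600
L(1,0) = 165, L_eff = 165/255 = 0.647059
t(1,0) = 3.18 - 2.600·0.647059 = 1.498
Σt over all 4·9 pixels = 32209/425 ≈ 75.7858824
V = pitch²·Σt = 0.66²·32209/425 = 33.012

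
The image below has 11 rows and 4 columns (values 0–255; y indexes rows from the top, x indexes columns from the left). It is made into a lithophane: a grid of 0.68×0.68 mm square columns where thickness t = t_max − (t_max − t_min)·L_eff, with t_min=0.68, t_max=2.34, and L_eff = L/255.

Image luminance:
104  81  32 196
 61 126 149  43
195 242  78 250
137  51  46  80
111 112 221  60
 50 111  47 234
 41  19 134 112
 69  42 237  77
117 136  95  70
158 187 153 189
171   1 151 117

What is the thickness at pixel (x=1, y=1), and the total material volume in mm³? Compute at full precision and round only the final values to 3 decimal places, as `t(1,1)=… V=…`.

t(1,1)=1.520 V=32.278

span = t_max - t_min = 2.34 - 0.68 = 1.660
L(1,1) = 126, L_eff = 126/255 = 0.494118
t(1,1) = 2.34 - 1.660·0.494118 = 1.520
Σt over all 11·4 pixels = 890021/12750 ≈ 69.8055686
V = pitch²·Σt = 0.68²·890021/12750 = 32.278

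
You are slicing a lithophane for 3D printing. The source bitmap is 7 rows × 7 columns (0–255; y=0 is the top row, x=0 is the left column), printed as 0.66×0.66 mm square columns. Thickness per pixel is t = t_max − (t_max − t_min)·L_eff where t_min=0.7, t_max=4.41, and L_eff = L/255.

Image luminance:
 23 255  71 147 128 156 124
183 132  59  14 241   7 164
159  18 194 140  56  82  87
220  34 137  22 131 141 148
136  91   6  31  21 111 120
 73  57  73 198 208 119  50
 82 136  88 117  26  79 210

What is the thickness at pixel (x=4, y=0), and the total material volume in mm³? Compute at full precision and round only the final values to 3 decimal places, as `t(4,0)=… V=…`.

span = t_max - t_min = 4.41 - 0.7 = 3.710
L(4,0) = 128, L_eff = 128/255 = 0.501961
t(4,0) = 4.41 - 3.710·0.501961 = 2.548
Σt over all 7·7 pixels = 177107/1275 ≈ 138.9074510
V = pitch²·Σt = 0.66²·177107/1275 = 60.508

t(4,0)=2.548 V=60.508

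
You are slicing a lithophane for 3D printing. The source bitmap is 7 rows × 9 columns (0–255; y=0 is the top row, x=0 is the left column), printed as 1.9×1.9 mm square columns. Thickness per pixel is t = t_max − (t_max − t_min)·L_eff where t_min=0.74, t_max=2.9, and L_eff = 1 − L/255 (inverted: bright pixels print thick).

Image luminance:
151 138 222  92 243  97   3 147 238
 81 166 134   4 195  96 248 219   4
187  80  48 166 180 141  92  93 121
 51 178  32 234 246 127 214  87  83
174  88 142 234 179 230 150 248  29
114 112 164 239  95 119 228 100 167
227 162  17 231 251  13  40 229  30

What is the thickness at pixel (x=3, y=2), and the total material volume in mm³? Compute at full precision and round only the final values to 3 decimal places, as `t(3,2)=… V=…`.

span = t_max - t_min = 2.9 - 0.74 = 2.160
L(3,2) = 166, L_eff = 1 - 166/255 = 0.349020 (inverted)
t(3,2) = 2.9 - 2.160·0.349020 = 2.146
Σt over all 7·9 pixels = 103347/850 ≈ 121.5847059
V = pitch²·Σt = 1.9²·103347/850 = 438.921

t(3,2)=2.146 V=438.921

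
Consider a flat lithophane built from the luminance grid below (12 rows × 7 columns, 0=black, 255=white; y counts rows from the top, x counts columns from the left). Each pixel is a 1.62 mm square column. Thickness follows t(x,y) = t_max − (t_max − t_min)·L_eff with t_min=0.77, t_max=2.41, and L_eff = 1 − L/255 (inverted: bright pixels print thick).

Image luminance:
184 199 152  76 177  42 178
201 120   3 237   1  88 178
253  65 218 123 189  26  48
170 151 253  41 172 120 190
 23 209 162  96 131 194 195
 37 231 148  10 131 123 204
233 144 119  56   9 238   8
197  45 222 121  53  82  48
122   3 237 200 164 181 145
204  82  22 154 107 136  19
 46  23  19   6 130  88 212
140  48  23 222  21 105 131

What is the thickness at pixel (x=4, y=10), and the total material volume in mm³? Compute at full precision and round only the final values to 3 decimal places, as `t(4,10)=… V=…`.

span = t_max - t_min = 2.41 - 0.77 = 1.640
L(4,10) = 130, L_eff = 1 - 130/255 = 0.490196 (inverted)
t(4,10) = 2.41 - 1.640·0.490196 = 1.606
Σt over all 12·7 pixels = 278403/2125 ≈ 131.0131765
V = pitch²·Σt = 1.62²·278403/2125 = 343.831

t(4,10)=1.606 V=343.831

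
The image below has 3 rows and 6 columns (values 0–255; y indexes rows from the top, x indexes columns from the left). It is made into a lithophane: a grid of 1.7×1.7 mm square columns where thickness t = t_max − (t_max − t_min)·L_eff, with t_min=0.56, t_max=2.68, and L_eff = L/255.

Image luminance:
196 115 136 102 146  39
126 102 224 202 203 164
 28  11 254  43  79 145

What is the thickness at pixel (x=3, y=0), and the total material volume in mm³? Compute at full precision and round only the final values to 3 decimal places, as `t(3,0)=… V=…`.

span = t_max - t_min = 2.68 - 0.56 = 2.120
L(3,0) = 102, L_eff = 102/255 = 0.400000
t(3,0) = 2.68 - 2.120·0.400000 = 1.832
Σt over all 3·6 pixels = 36967/1275 ≈ 28.9937255
V = pitch²·Σt = 1.7²·36967/1275 = 83.792

t(3,0)=1.832 V=83.792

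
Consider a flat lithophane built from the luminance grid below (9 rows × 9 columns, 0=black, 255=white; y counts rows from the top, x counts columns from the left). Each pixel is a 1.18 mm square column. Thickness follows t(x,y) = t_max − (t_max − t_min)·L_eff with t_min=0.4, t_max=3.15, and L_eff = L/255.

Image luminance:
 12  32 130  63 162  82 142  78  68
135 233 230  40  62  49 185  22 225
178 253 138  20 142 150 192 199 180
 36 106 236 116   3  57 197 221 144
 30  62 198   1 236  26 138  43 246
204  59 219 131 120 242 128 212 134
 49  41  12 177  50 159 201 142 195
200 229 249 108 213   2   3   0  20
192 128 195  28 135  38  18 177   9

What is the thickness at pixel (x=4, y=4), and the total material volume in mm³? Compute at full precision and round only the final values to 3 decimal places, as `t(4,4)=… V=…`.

t(4,4)=0.605 V=206.356

span = t_max - t_min = 3.15 - 0.4 = 2.750
L(4,4) = 236, L_eff = 236/255 = 0.925490
t(4,4) = 3.15 - 2.750·0.925490 = 0.605
Σt over all 9·9 pixels = 75583/510 ≈ 148.2019608
V = pitch²·Σt = 1.18²·75583/510 = 206.356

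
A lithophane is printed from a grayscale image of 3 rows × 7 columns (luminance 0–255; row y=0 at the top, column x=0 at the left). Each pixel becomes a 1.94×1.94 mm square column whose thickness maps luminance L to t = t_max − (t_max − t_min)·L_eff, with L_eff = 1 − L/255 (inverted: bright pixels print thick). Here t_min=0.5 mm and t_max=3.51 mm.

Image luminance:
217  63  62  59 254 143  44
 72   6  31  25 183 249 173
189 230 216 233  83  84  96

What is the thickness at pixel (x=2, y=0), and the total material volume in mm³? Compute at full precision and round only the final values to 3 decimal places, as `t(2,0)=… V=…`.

span = t_max - t_min = 3.51 - 0.5 = 3.010
L(2,0) = 62, L_eff = 1 - 62/255 = 0.756863 (inverted)
t(2,0) = 3.51 - 3.010·0.756863 = 1.232
Σt over all 3·7 pixels = 180677/4250 ≈ 42.5122353
V = pitch²·Σt = 1.94²·180677/4250 = 159.999

t(2,0)=1.232 V=159.999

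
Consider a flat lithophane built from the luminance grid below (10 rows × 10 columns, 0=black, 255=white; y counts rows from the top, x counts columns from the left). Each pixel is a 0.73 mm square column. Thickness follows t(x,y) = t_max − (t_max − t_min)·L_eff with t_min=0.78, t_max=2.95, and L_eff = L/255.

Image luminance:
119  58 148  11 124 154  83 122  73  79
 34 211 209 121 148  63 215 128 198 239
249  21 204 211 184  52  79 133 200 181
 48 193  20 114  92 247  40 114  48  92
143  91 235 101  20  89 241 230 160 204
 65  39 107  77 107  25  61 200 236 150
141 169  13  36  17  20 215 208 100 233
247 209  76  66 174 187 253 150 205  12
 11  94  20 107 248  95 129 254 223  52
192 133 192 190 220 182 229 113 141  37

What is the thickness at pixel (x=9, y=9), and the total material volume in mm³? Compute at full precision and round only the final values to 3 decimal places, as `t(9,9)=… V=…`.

t(9,9)=2.635 V=97.196

span = t_max - t_min = 2.95 - 0.78 = 2.170
L(9,9) = 37, L_eff = 37/255 = 0.145098
t(9,9) = 2.95 - 2.170·0.145098 = 2.635
Σt over all 10·10 pixels = 1550313/8500 ≈ 182.3897647
V = pitch²·Σt = 0.73²·1550313/8500 = 97.196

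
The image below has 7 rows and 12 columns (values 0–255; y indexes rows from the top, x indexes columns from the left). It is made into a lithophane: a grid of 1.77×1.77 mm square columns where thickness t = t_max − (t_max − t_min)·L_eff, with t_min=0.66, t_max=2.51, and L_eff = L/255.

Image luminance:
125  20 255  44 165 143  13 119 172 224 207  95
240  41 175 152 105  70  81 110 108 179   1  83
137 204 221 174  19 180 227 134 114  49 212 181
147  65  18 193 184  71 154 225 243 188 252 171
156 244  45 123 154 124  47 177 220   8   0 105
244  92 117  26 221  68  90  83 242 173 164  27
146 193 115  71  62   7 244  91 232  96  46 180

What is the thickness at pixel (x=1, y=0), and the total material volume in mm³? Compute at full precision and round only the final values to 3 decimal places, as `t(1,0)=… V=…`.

span = t_max - t_min = 2.51 - 0.66 = 1.850
L(1,0) = 20, L_eff = 20/255 = 0.078431
t(1,0) = 2.51 - 1.850·0.078431 = 2.365
Σt over all 7·12 pixels = 663733/5100 ≈ 130.1437255
V = pitch²·Σt = 1.77²·663733/5100 = 407.727

t(1,0)=2.365 V=407.727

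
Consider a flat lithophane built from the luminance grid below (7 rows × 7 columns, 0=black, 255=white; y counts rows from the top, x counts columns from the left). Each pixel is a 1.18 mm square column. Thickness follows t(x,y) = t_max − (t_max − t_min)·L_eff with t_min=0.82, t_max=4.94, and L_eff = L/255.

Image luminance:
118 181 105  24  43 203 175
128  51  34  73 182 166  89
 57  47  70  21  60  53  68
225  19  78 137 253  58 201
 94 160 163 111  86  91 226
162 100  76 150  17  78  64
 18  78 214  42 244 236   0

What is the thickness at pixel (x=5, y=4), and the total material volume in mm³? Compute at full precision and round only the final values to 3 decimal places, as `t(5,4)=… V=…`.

t(5,4)=3.470 V=217.159

span = t_max - t_min = 4.94 - 0.82 = 4.120
L(5,4) = 91, L_eff = 91/255 = 0.356863
t(5,4) = 4.94 - 4.120·0.356863 = 3.470
Σt over all 7·7 pixels = 1988491/12750 ≈ 155.9600784
V = pitch²·Σt = 1.18²·1988491/12750 = 217.159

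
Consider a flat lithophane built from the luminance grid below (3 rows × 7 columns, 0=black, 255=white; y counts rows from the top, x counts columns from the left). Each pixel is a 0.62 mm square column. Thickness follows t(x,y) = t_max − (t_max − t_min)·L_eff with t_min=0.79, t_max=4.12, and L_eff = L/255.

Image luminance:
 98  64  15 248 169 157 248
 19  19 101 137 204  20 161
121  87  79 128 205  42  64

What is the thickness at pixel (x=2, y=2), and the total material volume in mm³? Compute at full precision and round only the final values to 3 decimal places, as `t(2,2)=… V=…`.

span = t_max - t_min = 4.12 - 0.79 = 3.330
L(2,2) = 79, L_eff = 79/255 = 0.309804
t(2,2) = 4.12 - 3.330·0.309804 = 3.088
Σt over all 3·7 pixels = 235287/4250 ≈ 55.3616471
V = pitch²·Σt = 0.62²·235287/4250 = 21.281

t(2,2)=3.088 V=21.281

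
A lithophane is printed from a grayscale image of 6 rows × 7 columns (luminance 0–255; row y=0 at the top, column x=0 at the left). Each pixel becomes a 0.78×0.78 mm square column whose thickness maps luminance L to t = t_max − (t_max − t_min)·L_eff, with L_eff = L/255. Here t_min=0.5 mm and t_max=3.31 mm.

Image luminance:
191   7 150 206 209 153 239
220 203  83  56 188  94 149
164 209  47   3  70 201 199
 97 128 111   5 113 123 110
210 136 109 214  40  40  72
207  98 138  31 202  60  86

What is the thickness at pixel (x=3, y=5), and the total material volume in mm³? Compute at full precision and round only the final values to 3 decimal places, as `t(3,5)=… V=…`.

t(3,5)=2.968 V=48.571

span = t_max - t_min = 3.31 - 0.5 = 2.810
L(3,5) = 31, L_eff = 31/255 = 0.121569
t(3,5) = 3.31 - 2.810·0.121569 = 2.968
Σt over all 6·7 pixels = 2035759/25500 ≈ 79.8336863
V = pitch²·Σt = 0.78²·2035759/25500 = 48.571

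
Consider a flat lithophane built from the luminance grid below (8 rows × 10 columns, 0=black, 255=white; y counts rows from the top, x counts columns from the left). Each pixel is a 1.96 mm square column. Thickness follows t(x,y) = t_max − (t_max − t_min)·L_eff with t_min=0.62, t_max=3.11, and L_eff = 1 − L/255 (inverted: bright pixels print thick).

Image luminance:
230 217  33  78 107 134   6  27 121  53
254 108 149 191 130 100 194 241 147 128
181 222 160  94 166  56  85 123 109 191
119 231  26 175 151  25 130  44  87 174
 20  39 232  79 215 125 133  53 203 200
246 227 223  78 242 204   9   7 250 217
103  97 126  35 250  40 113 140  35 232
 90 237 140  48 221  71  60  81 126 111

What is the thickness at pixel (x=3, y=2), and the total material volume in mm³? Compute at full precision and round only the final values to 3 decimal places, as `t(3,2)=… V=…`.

t(3,2)=1.538 V=586.484

span = t_max - t_min = 3.11 - 0.62 = 2.490
L(3,2) = 94, L_eff = 1 - 94/255 = 0.631373 (inverted)
t(3,2) = 3.11 - 2.490·0.631373 = 1.538
Σt over all 8·10 pixels = 259533/1700 ≈ 152.6664706
V = pitch²·Σt = 1.96²·259533/1700 = 586.484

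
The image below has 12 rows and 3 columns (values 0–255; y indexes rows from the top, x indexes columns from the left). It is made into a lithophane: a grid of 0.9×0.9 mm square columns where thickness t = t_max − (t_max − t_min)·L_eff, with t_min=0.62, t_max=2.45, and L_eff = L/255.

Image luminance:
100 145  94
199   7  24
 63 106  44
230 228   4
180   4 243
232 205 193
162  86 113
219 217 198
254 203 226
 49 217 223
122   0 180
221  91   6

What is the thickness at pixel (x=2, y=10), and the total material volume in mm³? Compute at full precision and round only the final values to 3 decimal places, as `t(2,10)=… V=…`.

span = t_max - t_min = 2.45 - 0.62 = 1.830
L(2,10) = 180, L_eff = 180/255 = 0.705882
t(2,10) = 2.45 - 1.830·0.705882 = 1.158
Σt over all 12·3 pixels = 109833/2125 ≈ 51.6861176
V = pitch²·Σt = 0.9²·109833/2125 = 41.866

t(2,10)=1.158 V=41.866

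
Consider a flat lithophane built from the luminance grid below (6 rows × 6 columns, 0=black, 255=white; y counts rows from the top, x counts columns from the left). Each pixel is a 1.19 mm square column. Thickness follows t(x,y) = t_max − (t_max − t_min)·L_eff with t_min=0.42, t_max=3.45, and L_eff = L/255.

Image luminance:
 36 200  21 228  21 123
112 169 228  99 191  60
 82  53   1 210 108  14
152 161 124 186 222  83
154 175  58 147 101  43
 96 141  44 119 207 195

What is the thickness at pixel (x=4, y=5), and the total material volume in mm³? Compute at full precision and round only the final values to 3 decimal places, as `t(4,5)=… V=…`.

span = t_max - t_min = 3.45 - 0.42 = 3.030
L(4,5) = 207, L_eff = 207/255 = 0.811765
t(4,5) = 3.45 - 3.030·0.811765 = 0.990
Σt over all 6·6 pixels = 153734/2125 ≈ 72.3454118
V = pitch²·Σt = 1.19²·153734/2125 = 102.448

t(4,5)=0.990 V=102.448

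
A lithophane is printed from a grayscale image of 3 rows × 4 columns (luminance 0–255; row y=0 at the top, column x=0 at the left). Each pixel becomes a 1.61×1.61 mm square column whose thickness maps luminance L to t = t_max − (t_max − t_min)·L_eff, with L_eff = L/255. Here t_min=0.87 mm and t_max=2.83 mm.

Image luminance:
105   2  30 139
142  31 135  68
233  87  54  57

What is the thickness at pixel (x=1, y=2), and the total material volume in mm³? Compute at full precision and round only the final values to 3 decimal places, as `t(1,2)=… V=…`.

span = t_max - t_min = 2.83 - 0.87 = 1.960
L(1,2) = 87, L_eff = 87/255 = 0.341176
t(1,2) = 2.83 - 1.960·0.341176 = 2.161
Σt over all 3·4 pixels = 54476/2125 ≈ 25.6357647
V = pitch²·Σt = 1.61²·54476/2125 = 66.450

t(1,2)=2.161 V=66.450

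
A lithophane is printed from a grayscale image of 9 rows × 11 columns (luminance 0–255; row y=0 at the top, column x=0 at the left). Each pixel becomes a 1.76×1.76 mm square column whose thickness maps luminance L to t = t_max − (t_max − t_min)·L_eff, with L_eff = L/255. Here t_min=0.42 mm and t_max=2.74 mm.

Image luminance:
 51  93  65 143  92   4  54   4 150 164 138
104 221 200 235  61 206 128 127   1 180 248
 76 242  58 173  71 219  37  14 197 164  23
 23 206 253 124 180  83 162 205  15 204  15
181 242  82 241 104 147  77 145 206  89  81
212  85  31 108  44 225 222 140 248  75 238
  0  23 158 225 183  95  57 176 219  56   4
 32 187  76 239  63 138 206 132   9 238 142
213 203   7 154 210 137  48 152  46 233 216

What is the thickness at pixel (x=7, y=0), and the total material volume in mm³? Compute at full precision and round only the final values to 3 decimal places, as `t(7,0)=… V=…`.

span = t_max - t_min = 2.74 - 0.42 = 2.320
L(7,0) = 4, L_eff = 4/255 = 0.015686
t(7,0) = 2.74 - 2.320·0.015686 = 2.704
Σt over all 9·11 pixels = 1960657/12750 ≈ 153.7770196
V = pitch²·Σt = 1.76²·1960657/12750 = 476.340

t(7,0)=2.704 V=476.340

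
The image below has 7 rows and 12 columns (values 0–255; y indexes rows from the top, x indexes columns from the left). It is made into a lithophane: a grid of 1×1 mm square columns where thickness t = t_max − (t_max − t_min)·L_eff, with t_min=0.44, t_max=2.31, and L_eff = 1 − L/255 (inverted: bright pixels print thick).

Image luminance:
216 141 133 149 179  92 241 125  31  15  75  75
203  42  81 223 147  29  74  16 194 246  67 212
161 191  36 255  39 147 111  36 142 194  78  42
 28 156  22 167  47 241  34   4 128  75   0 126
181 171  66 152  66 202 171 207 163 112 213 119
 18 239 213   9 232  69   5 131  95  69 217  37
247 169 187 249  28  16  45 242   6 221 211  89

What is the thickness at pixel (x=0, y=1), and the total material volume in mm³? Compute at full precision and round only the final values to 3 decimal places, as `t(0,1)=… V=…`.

t(0,1)=1.929 V=112.735

span = t_max - t_min = 2.31 - 0.44 = 1.870
L(0,1) = 203, L_eff = 1 - 203/255 = 0.203922 (inverted)
t(0,1) = 2.31 - 1.870·0.203922 = 1.929
Σt over all 7·12 pixels = 169103/1500 ≈ 112.7353333
V = pitch²·Σt = 1²·169103/1500 = 112.735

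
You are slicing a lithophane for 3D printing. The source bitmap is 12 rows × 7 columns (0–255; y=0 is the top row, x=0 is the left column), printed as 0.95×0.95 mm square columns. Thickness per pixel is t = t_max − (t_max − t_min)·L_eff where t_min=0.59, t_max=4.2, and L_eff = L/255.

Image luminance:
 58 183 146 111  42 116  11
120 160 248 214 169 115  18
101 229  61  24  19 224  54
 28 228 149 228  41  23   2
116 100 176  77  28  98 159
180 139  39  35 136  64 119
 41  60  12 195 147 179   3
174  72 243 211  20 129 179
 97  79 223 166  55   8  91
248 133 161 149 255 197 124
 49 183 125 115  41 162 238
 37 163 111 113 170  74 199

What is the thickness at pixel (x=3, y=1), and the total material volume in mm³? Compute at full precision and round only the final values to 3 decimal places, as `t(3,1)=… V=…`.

span = t_max - t_min = 4.2 - 0.59 = 3.610
L(3,1) = 214, L_eff = 214/255 = 0.839216
t(3,1) = 4.2 - 3.610·0.839216 = 1.170
Σt over all 12·7 pixels = 5379541/25500 ≈ 210.9623922
V = pitch²·Σt = 0.95²·5379541/25500 = 190.394

t(3,1)=1.170 V=190.394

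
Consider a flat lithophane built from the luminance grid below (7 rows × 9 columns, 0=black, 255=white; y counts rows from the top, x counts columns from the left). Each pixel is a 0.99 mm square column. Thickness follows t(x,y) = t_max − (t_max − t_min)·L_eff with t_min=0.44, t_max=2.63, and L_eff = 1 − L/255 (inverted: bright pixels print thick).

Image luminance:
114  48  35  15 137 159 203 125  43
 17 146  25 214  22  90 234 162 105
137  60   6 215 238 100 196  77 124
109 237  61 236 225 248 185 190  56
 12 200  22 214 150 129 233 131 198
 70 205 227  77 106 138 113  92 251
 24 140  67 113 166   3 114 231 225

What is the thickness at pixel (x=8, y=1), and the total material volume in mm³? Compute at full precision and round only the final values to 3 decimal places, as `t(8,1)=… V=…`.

t(8,1)=1.342 V=96.569

span = t_max - t_min = 2.63 - 0.44 = 2.190
L(8,1) = 105, L_eff = 1 - 105/255 = 0.588235 (inverted)
t(8,1) = 2.63 - 2.190·0.588235 = 1.342
Σt over all 7·9 pixels = 98.53
V = pitch²·Σt = 0.99²·98.53 = 96.569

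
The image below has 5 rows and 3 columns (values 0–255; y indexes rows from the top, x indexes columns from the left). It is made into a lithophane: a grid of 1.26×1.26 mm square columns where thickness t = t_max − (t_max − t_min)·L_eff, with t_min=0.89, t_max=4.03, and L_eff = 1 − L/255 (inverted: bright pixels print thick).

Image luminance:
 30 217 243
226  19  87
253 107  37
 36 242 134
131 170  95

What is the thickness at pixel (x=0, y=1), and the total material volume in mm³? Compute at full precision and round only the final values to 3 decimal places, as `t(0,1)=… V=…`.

t(0,1)=3.673 V=60.821

span = t_max - t_min = 4.03 - 0.89 = 3.140
L(0,1) = 226, L_eff = 1 - 226/255 = 0.113725 (inverted)
t(0,1) = 4.03 - 3.140·0.113725 = 3.673
Σt over all 5·3 pixels = 976903/25500 ≈ 38.3099216
V = pitch²·Σt = 1.26²·976903/25500 = 60.821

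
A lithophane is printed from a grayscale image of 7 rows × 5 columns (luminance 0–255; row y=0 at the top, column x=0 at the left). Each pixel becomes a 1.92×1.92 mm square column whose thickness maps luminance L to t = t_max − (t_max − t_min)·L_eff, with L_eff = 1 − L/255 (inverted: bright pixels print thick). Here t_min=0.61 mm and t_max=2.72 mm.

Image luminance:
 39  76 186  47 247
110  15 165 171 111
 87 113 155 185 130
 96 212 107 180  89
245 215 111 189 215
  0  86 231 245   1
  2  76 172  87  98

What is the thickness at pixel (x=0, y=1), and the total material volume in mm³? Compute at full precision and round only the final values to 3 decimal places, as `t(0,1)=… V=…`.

t(0,1)=1.520 V=215.786

span = t_max - t_min = 2.72 - 0.61 = 2.110
L(0,1) = 110, L_eff = 1 - 110/255 = 0.568627 (inverted)
t(0,1) = 2.72 - 2.110·0.568627 = 1.520
Σt over all 7·5 pixels = 497553/8500 ≈ 58.5356471
V = pitch²·Σt = 1.92²·497553/8500 = 215.786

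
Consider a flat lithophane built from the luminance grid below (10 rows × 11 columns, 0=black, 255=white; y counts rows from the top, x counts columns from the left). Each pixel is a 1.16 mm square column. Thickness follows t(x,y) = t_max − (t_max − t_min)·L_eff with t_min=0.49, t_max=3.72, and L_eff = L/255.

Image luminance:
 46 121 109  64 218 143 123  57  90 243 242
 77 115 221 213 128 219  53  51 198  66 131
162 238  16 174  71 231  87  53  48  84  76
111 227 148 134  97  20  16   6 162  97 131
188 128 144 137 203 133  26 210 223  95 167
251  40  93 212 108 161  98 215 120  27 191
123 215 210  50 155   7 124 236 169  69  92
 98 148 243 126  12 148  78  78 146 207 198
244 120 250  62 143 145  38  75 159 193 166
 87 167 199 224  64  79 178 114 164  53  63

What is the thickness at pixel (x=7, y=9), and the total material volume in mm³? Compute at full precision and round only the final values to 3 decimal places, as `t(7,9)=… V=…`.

t(7,9)=2.276 V=305.080

span = t_max - t_min = 3.72 - 0.49 = 3.230
L(7,9) = 114, L_eff = 114/255 = 0.447059
t(7,9) = 3.72 - 3.230·0.447059 = 2.276
Σt over all 10·11 pixels = 226.724
V = pitch²·Σt = 1.16²·226.724 = 305.080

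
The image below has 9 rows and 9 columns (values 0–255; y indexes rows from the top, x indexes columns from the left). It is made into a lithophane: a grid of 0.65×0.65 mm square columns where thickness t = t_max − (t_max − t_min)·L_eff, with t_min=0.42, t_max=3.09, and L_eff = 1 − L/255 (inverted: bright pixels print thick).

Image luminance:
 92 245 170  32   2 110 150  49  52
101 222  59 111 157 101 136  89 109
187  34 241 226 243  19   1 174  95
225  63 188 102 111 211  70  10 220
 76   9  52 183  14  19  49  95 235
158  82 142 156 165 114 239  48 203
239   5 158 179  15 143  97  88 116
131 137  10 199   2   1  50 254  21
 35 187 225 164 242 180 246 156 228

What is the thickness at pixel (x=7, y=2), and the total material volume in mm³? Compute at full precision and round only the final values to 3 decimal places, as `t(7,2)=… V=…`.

span = t_max - t_min = 3.09 - 0.42 = 2.670
L(7,2) = 174, L_eff = 1 - 174/255 = 0.317647 (inverted)
t(7,2) = 3.09 - 2.670·0.317647 = 2.242
Σt over all 9·9 pixels = 293769/2125 ≈ 138.2442353
V = pitch²·Σt = 0.65²·293769/2125 = 58.408

t(7,2)=2.242 V=58.408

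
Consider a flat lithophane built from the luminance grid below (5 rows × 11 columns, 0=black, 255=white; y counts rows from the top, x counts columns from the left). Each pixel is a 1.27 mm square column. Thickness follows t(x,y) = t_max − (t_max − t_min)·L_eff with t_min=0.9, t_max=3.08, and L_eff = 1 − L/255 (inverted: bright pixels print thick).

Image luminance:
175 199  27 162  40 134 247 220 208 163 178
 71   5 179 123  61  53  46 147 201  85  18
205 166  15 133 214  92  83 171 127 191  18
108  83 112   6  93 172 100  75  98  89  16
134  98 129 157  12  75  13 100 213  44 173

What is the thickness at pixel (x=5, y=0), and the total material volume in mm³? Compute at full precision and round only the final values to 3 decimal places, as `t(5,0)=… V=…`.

t(5,0)=2.046 V=166.115

span = t_max - t_min = 3.08 - 0.9 = 2.180
L(5,0) = 134, L_eff = 1 - 134/255 = 0.474510 (inverted)
t(5,0) = 3.08 - 2.180·0.474510 = 2.046
Σt over all 5·11 pixels = 656569/6375 ≈ 102.9912157
V = pitch²·Σt = 1.27²·656569/6375 = 166.115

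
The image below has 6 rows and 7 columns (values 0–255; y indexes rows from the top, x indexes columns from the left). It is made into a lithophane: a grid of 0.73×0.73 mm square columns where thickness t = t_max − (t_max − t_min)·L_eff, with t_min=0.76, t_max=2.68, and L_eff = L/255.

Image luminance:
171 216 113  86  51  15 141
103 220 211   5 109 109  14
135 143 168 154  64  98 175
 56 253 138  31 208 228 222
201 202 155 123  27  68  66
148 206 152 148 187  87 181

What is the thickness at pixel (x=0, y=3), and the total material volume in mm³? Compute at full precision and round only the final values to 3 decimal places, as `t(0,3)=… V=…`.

span = t_max - t_min = 2.68 - 0.76 = 1.920
L(0,3) = 56, L_eff = 56/255 = 0.219608
t(0,3) = 2.68 - 1.920·0.219608 = 2.258
Σt over all 6·7 pixels = 149782/2125 ≈ 70.4856471
V = pitch²·Σt = 0.73²·149782/2125 = 37.562

t(0,3)=2.258 V=37.562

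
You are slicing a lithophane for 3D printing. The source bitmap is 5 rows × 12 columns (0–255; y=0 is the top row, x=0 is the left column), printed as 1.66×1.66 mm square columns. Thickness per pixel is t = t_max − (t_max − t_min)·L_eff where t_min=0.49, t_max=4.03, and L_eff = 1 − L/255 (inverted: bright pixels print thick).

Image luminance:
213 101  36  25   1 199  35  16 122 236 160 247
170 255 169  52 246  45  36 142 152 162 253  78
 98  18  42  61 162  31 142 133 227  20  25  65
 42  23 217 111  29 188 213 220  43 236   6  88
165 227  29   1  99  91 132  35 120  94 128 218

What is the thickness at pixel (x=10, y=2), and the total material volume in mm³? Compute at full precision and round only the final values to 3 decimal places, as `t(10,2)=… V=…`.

t(10,2)=0.837 V=346.116

span = t_max - t_min = 4.03 - 0.49 = 3.540
L(10,2) = 25, L_eff = 1 - 25/255 = 0.901961 (inverted)
t(10,2) = 4.03 - 3.540·0.901961 = 0.837
Σt over all 5·12 pixels = 53382/425 ≈ 125.6047059
V = pitch²·Σt = 1.66²·53382/425 = 346.116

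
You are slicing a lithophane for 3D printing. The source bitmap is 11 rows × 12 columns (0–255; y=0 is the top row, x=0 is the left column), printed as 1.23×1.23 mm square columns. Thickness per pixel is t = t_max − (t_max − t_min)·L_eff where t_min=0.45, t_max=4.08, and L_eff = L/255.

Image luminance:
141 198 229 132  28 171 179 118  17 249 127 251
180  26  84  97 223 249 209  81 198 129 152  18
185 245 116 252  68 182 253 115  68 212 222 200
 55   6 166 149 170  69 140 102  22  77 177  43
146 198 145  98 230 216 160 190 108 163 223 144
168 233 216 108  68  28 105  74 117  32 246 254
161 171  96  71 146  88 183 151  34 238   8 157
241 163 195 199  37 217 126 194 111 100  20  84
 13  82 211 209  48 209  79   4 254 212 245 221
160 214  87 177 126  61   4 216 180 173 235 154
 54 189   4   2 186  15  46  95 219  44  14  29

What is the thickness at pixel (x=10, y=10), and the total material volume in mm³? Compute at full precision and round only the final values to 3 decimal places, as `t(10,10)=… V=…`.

span = t_max - t_min = 4.08 - 0.45 = 3.630
L(10,10) = 14, L_eff = 14/255 = 0.054902
t(10,10) = 4.08 - 3.630·0.054902 = 3.881
Σt over all 11·12 pixels = 596552/2125 ≈ 280.7303529
V = pitch²·Σt = 1.23²·596552/2125 = 424.717

t(10,10)=3.881 V=424.717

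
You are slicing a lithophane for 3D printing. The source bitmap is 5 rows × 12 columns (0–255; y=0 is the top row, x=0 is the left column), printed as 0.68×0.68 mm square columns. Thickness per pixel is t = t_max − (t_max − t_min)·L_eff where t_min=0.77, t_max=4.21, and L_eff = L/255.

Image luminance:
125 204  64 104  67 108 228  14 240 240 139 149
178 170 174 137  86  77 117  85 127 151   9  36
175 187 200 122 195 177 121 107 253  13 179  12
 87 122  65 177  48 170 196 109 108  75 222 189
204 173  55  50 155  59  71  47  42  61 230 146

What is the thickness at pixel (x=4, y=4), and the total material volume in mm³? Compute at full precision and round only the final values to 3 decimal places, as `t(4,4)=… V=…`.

span = t_max - t_min = 4.21 - 0.77 = 3.440
L(4,4) = 155, L_eff = 155/255 = 0.607843
t(4,4) = 4.21 - 3.440·0.607843 = 2.119
Σt over all 5·12 pixels = 954059/6375 ≈ 149.6563137
V = pitch²·Σt = 0.68²·954059/6375 = 69.201

t(4,4)=2.119 V=69.201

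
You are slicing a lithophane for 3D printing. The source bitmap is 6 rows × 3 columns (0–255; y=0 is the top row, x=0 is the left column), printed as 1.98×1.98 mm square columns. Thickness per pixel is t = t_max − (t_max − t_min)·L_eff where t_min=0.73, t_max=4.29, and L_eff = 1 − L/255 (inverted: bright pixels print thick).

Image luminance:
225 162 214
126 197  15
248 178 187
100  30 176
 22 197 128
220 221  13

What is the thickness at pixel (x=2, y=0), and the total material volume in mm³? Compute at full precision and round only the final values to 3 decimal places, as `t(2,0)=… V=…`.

span = t_max - t_min = 4.29 - 0.73 = 3.560
L(2,0) = 214, L_eff = 1 - 214/255 = 0.160784 (inverted)
t(2,0) = 4.29 - 3.560·0.160784 = 3.718
Σt over all 6·3 pixels = 640837/12750 ≈ 50.2617255
V = pitch²·Σt = 1.98²·640837/12750 = 197.046

t(2,0)=3.718 V=197.046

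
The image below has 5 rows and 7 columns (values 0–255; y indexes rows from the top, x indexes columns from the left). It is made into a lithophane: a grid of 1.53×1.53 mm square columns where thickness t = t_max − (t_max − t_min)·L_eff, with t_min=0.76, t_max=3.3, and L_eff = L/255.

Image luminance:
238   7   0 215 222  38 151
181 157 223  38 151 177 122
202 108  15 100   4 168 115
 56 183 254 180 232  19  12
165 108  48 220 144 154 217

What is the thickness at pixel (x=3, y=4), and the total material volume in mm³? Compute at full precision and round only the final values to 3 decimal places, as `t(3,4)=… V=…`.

span = t_max - t_min = 3.3 - 0.76 = 2.540
L(3,4) = 220, L_eff = 220/255 = 0.862745
t(3,4) = 3.3 - 2.540·0.862745 = 1.109
Σt over all 5·7 pixels = 52081/750 ≈ 69.4413333
V = pitch²·Σt = 1.53²·52081/750 = 162.555

t(3,4)=1.109 V=162.555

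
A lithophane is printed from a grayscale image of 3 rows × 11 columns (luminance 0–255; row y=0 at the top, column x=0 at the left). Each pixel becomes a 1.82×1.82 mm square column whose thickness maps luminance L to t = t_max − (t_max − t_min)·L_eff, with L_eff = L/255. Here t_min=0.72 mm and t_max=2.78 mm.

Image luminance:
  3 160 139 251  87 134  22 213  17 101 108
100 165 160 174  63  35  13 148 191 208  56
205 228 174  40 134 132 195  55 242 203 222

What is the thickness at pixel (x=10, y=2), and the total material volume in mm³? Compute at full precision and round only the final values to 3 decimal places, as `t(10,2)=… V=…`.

span = t_max - t_min = 2.78 - 0.72 = 2.060
L(10,2) = 222, L_eff = 222/255 = 0.870588
t(10,2) = 2.78 - 2.060·0.870588 = 0.987
Σt over all 3·11 pixels = 718751/12750 ≈ 56.3726275
V = pitch²·Σt = 1.82²·718751/12750 = 186.729

t(10,2)=0.987 V=186.729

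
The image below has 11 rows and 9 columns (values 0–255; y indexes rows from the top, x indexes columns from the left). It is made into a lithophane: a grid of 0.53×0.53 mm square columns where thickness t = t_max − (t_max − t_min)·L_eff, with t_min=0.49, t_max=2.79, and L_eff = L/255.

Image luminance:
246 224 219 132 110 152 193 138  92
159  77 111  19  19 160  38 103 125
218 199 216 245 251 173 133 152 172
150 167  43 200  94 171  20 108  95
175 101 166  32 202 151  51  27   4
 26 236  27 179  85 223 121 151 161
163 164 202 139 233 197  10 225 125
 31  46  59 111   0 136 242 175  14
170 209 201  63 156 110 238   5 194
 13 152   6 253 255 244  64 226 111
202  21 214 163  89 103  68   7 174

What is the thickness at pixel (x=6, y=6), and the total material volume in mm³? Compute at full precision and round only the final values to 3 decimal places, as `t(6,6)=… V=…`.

t(6,6)=2.700 V=44.080

span = t_max - t_min = 2.79 - 0.49 = 2.300
L(6,6) = 10, L_eff = 10/255 = 0.039216
t(6,6) = 2.79 - 2.300·0.039216 = 2.700
Σt over all 11·9 pixels = 800321/5100 ≈ 156.9256863
V = pitch²·Σt = 0.53²·800321/5100 = 44.080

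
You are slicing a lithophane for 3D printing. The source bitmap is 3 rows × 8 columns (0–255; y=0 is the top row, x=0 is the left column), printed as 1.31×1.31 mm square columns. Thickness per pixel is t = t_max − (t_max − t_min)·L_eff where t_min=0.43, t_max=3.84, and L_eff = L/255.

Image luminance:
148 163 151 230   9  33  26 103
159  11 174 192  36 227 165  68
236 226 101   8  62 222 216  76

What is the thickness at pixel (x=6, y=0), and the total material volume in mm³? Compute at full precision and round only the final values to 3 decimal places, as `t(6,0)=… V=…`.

span = t_max - t_min = 3.84 - 0.43 = 3.410
L(6,0) = 26, L_eff = 26/255 = 0.101961
t(6,0) = 3.84 - 3.410·0.101961 = 3.492
Σt over all 3·8 pixels = 218793/4250 ≈ 51.4807059
V = pitch²·Σt = 1.31²·218793/4250 = 88.346

t(6,0)=3.492 V=88.346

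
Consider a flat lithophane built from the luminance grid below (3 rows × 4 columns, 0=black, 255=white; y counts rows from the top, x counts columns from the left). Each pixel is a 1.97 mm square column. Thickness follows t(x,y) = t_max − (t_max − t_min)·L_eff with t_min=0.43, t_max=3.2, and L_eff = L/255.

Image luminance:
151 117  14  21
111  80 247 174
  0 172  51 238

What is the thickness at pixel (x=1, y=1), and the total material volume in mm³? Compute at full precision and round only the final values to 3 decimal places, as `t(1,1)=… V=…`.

span = t_max - t_min = 3.2 - 0.43 = 2.770
L(1,1) = 80, L_eff = 80/255 = 0.313725
t(1,1) = 3.2 - 2.770·0.313725 = 2.331
Σt over all 3·4 pixels = 149512/6375 ≈ 23.4528627
V = pitch²·Σt = 1.97²·149512/6375 = 91.018

t(1,1)=2.331 V=91.018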